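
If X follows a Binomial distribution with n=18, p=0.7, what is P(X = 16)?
0.045762

We have X ~ Binomial(n=18, p=0.7).

For a Binomial distribution, the PMF gives us the probability of each outcome.

Using the PMF formula:
P(X = 16) = 0.045762

Rounded to 4 decimal places: 0.0458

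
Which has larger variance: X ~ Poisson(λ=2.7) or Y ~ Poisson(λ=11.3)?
Y has larger variance (11.3000 > 2.7000)

Compute the variance for each distribution:

X ~ Poisson(λ=2.7):
Var(X) = 2.7000

Y ~ Poisson(λ=11.3):
Var(Y) = 11.3000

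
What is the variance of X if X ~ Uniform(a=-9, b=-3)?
3.0000

We have X ~ Uniform(a=-9, b=-3).

For a Uniform distribution with a=-9, b=-3:
Var(X) = 3.0000

The variance measures the spread of the distribution around the mean.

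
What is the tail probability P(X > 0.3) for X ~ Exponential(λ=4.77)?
0.239070

We have X ~ Exponential(λ=4.77).

P(X > 0.3) = 1 - P(X ≤ 0.3)
                = 1 - F(0.3)
                = 1 - 0.760930
                = 0.239070

So there's approximately a 23.9% chance that X exceeds 0.3.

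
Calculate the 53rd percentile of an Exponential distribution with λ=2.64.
0.2860

We have X ~ Exponential(λ=2.64).

We want to find x such that P(X ≤ x) = 0.53.

This is the 53rd percentile, which means 53% of values fall below this point.

Using the inverse CDF (quantile function):
x = F⁻¹(0.53) = 0.2860

Verification: P(X ≤ 0.2860) = 0.53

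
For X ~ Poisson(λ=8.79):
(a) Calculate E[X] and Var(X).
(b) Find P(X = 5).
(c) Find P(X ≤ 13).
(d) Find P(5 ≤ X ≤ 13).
(a) E[X] = 8.7900, Var(X) = 8.7900
(b) P(X = 5) = 0.066576
(c) P(X ≤ 13) = 0.936238
(d) P(5 ≤ X ≤ 13) = 0.873762

We have X ~ Poisson(λ=8.79).

(a) Moments:
E[X] = 8.7900
Var(X) = 8.7900
σ = √Var(X) = 2.9648

(b) Point probability using PMF:
P(X = 5) = 0.066576

(c) Cumulative probability using CDF:
P(X ≤ 13) = F(13) = 0.936238

(d) Range probability:
P(5 ≤ X ≤ 13) = P(X ≤ 13) - P(X ≤ 4)
                   = F(13) - F(4)
                   = 0.936238 - 0.062475
                   = 0.873762

This means approximately 87.4% of outcomes fall in the interval [5, 13].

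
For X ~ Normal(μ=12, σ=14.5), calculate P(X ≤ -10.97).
0.056581

We have X ~ Normal(μ=12, σ=14.5).

The CDF gives us P(X ≤ k).

Using the CDF:
P(X ≤ -10.97) = 0.056581

This means there's approximately a 5.7% chance that X is at most -10.97.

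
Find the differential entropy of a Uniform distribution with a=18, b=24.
1.7918 nats

We have X ~ Uniform(a=18, b=24).

The differential entropy measures the uncertainty or information content of the distribution.

For a Uniform distribution with a=18, b=24:
h(X) = 1.7918 nats

(In bits, this would be 2.5850 bits.)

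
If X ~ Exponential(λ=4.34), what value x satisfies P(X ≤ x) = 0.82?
0.3951

We have X ~ Exponential(λ=4.34).

We want to find x such that P(X ≤ x) = 0.82.

This is the 82nd percentile, which means 82% of values fall below this point.

Using the inverse CDF (quantile function):
x = F⁻¹(0.82) = 0.3951

Verification: P(X ≤ 0.3951) = 0.82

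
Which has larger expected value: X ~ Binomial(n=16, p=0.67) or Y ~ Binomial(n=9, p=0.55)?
X has larger mean (10.7200 > 4.9500)

Compute the expected value for each distribution:

X ~ Binomial(n=16, p=0.67):
E[X] = 10.7200

Y ~ Binomial(n=9, p=0.55):
E[Y] = 4.9500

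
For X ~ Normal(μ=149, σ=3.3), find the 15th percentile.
145.5798

We have X ~ Normal(μ=149, σ=3.3).

We want to find x such that P(X ≤ x) = 0.15.

This is the 15th percentile, which means 15% of values fall below this point.

Using the inverse CDF (quantile function):
x = F⁻¹(0.15) = 145.5798

Verification: P(X ≤ 145.5798) = 0.15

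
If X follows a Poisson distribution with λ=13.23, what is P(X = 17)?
0.058848

We have X ~ Poisson(λ=13.23).

For a Poisson distribution, the PMF gives us the probability of each outcome.

Using the PMF formula:
P(X = 17) = 0.058848

Rounded to 4 decimal places: 0.0588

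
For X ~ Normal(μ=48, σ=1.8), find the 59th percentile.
48.4096

We have X ~ Normal(μ=48, σ=1.8).

We want to find x such that P(X ≤ x) = 0.59.

This is the 59th percentile, which means 59% of values fall below this point.

Using the inverse CDF (quantile function):
x = F⁻¹(0.59) = 48.4096

Verification: P(X ≤ 48.4096) = 0.59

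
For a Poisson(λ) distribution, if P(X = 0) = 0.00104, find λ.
λ = 6.8685

For a Poisson(λ) distribution, the PMF at 0 is:
P(X = 0) = λ^0 e^(-λ) / 0! = e^(-λ)

Given P(X = 0) = 0.00104:
e^(-λ) = 0.00104
-λ = ln(0.00104)
λ = -ln(0.00104) = 6.8685

Verification: e^(-6.8685) = 0.00104 ✓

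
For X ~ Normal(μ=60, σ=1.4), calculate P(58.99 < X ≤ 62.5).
0.727604

We have X ~ Normal(μ=60, σ=1.4).

To find P(58.99 < X ≤ 62.5), we use:
P(58.99 < X ≤ 62.5) = P(X ≤ 62.5) - P(X ≤ 58.99)
                 = F(62.5) - F(58.99)
                 = 0.962927 - 0.235323
                 = 0.727604

So there's approximately a 72.8% chance that X falls in this range.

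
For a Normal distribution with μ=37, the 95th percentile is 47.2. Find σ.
σ = 6.2012

For X ~ Normal(μ, σ), the p-th percentile satisfies x = μ + z_p × σ,
where z_p = Φ⁻¹(p) is the standard normal quantile.

Step 1: z_{0.95} = Φ⁻¹(0.95) = 1.6449

Step 2: Solve for σ:
47.2 = 37 + 1.6449 × σ
σ = (47.2 - 37) / 1.6449
σ = 10.20 / 1.6449
σ = 6.2012

Verification: μ + z × σ = 37 + 1.6449 × 6.2012 = 47.20 ✓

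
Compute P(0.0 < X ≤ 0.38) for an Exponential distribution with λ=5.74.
0.887094

We have X ~ Exponential(λ=5.74).

To find P(0.0 < X ≤ 0.38), we use:
P(0.0 < X ≤ 0.38) = P(X ≤ 0.38) - P(X ≤ 0.0)
                 = F(0.38) - F(0.0)
                 = 0.887094 - 0.000000
                 = 0.887094

So there's approximately a 88.7% chance that X falls in this range.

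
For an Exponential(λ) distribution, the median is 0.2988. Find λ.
λ = 2.3198

For X ~ Exponential(λ), the CDF is F(x) = 1 - e^(-λx).
The median m satisfies F(m) = 0.5:
1 - e^(-λm) = 0.5
e^(-λm) = 0.5
λm = ln(2)
m = ln(2) / λ

Given m = 0.2988:
λ = ln(2) / 0.2988 = 0.693147 / 0.2988 = 2.3198

Verification: ln(2) / 2.3198 = 0.2988 ✓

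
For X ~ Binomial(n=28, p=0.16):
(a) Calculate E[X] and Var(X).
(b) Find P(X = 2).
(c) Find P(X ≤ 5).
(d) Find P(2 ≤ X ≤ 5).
(a) E[X] = 4.4800, Var(X) = 3.7632
(b) P(X = 2) = 0.103990
(c) P(X ≤ 5) = 0.714894
(d) P(2 ≤ X ≤ 5) = 0.666870

We have X ~ Binomial(n=28, p=0.16).

(a) Moments:
E[X] = 4.4800
Var(X) = 3.7632
σ = √Var(X) = 1.9399

(b) Point probability using PMF:
P(X = 2) = 0.103990

(c) Cumulative probability using CDF:
P(X ≤ 5) = F(5) = 0.714894

(d) Range probability:
P(2 ≤ X ≤ 5) = P(X ≤ 5) - P(X ≤ 1)
                   = F(5) - F(1)
                   = 0.714894 - 0.048023
                   = 0.666870

This means approximately 66.7% of outcomes fall in the interval [2, 5].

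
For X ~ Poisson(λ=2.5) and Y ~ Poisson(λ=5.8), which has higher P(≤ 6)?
X has higher probability (P(X ≤ 6) = 0.9858 > P(Y ≤ 6) = 0.6384)

Compute P(≤ 6) for each distribution:

X ~ Poisson(λ=2.5):
P(X ≤ 6) = 0.9858

Y ~ Poisson(λ=5.8):
P(Y ≤ 6) = 0.6384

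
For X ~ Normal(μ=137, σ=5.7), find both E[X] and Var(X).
E[X] = 137.0000, Var(X) = 32.4900

We have X ~ Normal(μ=137, σ=5.7).

For a Normal distribution with μ=137, σ=5.7:

Expected value:
E[X] = 137.0000

Variance:
Var(X) = 32.4900

Standard deviation:
σ = √Var(X) = 5.7000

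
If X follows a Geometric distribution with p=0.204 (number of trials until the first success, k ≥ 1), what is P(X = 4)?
0.102889

We have X ~ Geometric(p=0.204) (number of trials until the first success, k ≥ 1).

For a Geometric distribution, the PMF gives us the probability of each outcome.

Using the PMF formula:
P(X = 4) = 0.102889

Rounded to 4 decimal places: 0.1029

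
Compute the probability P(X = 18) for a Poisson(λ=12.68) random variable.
0.034910

We have X ~ Poisson(λ=12.68).

For a Poisson distribution, the PMF gives us the probability of each outcome.

Using the PMF formula:
P(X = 18) = 0.034910

Rounded to 4 decimal places: 0.0349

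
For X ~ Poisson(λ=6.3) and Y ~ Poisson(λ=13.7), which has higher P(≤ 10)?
X has higher probability (P(X ≤ 10) = 0.9437 > P(Y ≤ 10) = 0.1964)

Compute P(≤ 10) for each distribution:

X ~ Poisson(λ=6.3):
P(X ≤ 10) = 0.9437

Y ~ Poisson(λ=13.7):
P(Y ≤ 10) = 0.1964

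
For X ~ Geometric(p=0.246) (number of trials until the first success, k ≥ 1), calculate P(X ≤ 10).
0.940610

We have X ~ Geometric(p=0.246) (number of trials until the first success, k ≥ 1).

The CDF gives us P(X ≤ k).

Using the CDF:
P(X ≤ 10) = 0.940610

This means there's approximately a 94.1% chance that X is at most 10.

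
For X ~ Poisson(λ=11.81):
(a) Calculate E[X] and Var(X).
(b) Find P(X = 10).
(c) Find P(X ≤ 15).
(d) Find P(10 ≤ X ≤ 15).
(a) E[X] = 11.8100, Var(X) = 11.8100
(b) P(X = 10) = 0.108073
(c) P(X ≤ 15) = 0.857840
(d) P(10 ≤ X ≤ 15) = 0.598455

We have X ~ Poisson(λ=11.81).

(a) Moments:
E[X] = 11.8100
Var(X) = 11.8100
σ = √Var(X) = 3.4366

(b) Point probability using PMF:
P(X = 10) = 0.108073

(c) Cumulative probability using CDF:
P(X ≤ 15) = F(15) = 0.857840

(d) Range probability:
P(10 ≤ X ≤ 15) = P(X ≤ 15) - P(X ≤ 9)
                   = F(15) - F(9)
                   = 0.857840 - 0.259385
                   = 0.598455

This means approximately 59.8% of outcomes fall in the interval [10, 15].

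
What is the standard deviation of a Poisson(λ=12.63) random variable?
3.5539

We have X ~ Poisson(λ=12.63).

For a Poisson distribution with λ=12.63:
σ = √Var(X) = 3.5539

The standard deviation is the square root of the variance.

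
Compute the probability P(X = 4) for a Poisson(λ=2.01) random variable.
0.091126

We have X ~ Poisson(λ=2.01).

For a Poisson distribution, the PMF gives us the probability of each outcome.

Using the PMF formula:
P(X = 4) = 0.091126

Rounded to 4 decimal places: 0.0911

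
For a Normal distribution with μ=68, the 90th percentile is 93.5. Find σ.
σ = 19.8978

For X ~ Normal(μ, σ), the p-th percentile satisfies x = μ + z_p × σ,
where z_p = Φ⁻¹(p) is the standard normal quantile.

Step 1: z_{0.9} = Φ⁻¹(0.9) = 1.2816

Step 2: Solve for σ:
93.5 = 68 + 1.2816 × σ
σ = (93.5 - 68) / 1.2816
σ = 25.50 / 1.2816
σ = 19.8978

Verification: μ + z × σ = 68 + 1.2816 × 19.8978 = 93.50 ✓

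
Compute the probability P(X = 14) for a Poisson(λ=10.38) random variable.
0.060031

We have X ~ Poisson(λ=10.38).

For a Poisson distribution, the PMF gives us the probability of each outcome.

Using the PMF formula:
P(X = 14) = 0.060031

Rounded to 4 decimal places: 0.0600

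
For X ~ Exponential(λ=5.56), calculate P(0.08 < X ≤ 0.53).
0.588445

We have X ~ Exponential(λ=5.56).

To find P(0.08 < X ≤ 0.53), we use:
P(0.08 < X ≤ 0.53) = P(X ≤ 0.53) - P(X ≤ 0.08)
                 = F(0.53) - F(0.08)
                 = 0.947493 - 0.359048
                 = 0.588445

So there's approximately a 58.8% chance that X falls in this range.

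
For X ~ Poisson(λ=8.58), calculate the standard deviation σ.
2.9292

We have X ~ Poisson(λ=8.58).

For a Poisson distribution with λ=8.58:
σ = √Var(X) = 2.9292

The standard deviation is the square root of the variance.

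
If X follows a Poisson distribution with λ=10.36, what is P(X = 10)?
0.124321

We have X ~ Poisson(λ=10.36).

For a Poisson distribution, the PMF gives us the probability of each outcome.

Using the PMF formula:
P(X = 10) = 0.124321

Rounded to 4 decimal places: 0.1243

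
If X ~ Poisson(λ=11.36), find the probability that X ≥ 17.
0.070229

We have X ~ Poisson(λ=11.36).

For discrete distributions, P(X ≥ 17) = 1 - P(X ≤ 16).

P(X ≤ 16) = 0.929771
P(X ≥ 17) = 1 - 0.929771 = 0.070229

So there's approximately a 7.0% chance that X is at least 17.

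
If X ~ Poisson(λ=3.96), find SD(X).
1.9900

We have X ~ Poisson(λ=3.96).

For a Poisson distribution with λ=3.96:
σ = √Var(X) = 1.9900

The standard deviation is the square root of the variance.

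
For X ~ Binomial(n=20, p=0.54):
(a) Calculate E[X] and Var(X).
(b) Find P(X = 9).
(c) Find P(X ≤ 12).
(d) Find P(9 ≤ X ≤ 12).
(a) E[X] = 10.8000, Var(X) = 4.9680
(b) P(X = 9) = 0.127963
(c) P(X ≤ 12) = 0.775929
(d) P(9 ≤ X ≤ 12) = 0.624804

We have X ~ Binomial(n=20, p=0.54).

(a) Moments:
E[X] = 10.8000
Var(X) = 4.9680
σ = √Var(X) = 2.2289

(b) Point probability using PMF:
P(X = 9) = 0.127963

(c) Cumulative probability using CDF:
P(X ≤ 12) = F(12) = 0.775929

(d) Range probability:
P(9 ≤ X ≤ 12) = P(X ≤ 12) - P(X ≤ 8)
                   = F(12) - F(8)
                   = 0.775929 - 0.151124
                   = 0.624804

This means approximately 62.5% of outcomes fall in the interval [9, 12].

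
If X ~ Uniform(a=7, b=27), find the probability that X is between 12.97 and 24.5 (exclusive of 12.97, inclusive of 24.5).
0.576500

We have X ~ Uniform(a=7, b=27).

To find P(12.97 < X ≤ 24.5), we use:
P(12.97 < X ≤ 24.5) = P(X ≤ 24.5) - P(X ≤ 12.97)
                 = F(24.5) - F(12.97)
                 = 0.875000 - 0.298500
                 = 0.576500

So there's approximately a 57.6% chance that X falls in this range.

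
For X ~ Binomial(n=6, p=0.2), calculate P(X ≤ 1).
0.655360

We have X ~ Binomial(n=6, p=0.2).

The CDF gives us P(X ≤ k).

Using the CDF:
P(X ≤ 1) = 0.655360

This means there's approximately a 65.5% chance that X is at most 1.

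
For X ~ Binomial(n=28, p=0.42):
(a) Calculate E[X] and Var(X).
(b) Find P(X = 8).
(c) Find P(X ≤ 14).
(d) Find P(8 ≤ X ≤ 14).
(a) E[X] = 11.7600, Var(X) = 6.8208
(b) P(X = 8) = 0.055853
(c) P(X ≤ 14) = 0.852800
(d) P(8 ≤ X ≤ 14) = 0.804169

We have X ~ Binomial(n=28, p=0.42).

(a) Moments:
E[X] = 11.7600
Var(X) = 6.8208
σ = √Var(X) = 2.6117

(b) Point probability using PMF:
P(X = 8) = 0.055853

(c) Cumulative probability using CDF:
P(X ≤ 14) = F(14) = 0.852800

(d) Range probability:
P(8 ≤ X ≤ 14) = P(X ≤ 14) - P(X ≤ 7)
                   = F(14) - F(7)
                   = 0.852800 - 0.048631
                   = 0.804169

This means approximately 80.4% of outcomes fall in the interval [8, 14].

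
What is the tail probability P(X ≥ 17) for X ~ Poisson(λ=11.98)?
0.100209

We have X ~ Poisson(λ=11.98).

For discrete distributions, P(X ≥ 17) = 1 - P(X ≤ 16).

P(X ≤ 16) = 0.899791
P(X ≥ 17) = 1 - 0.899791 = 0.100209

So there's approximately a 10.0% chance that X is at least 17.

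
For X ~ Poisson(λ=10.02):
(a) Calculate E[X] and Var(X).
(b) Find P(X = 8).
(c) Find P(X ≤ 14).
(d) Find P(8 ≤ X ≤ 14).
(a) E[X] = 10.0200, Var(X) = 10.0200
(b) P(X = 8) = 0.112148
(c) P(X ≤ 14) = 0.915496
(d) P(8 ≤ X ≤ 14) = 0.697071

We have X ~ Poisson(λ=10.02).

(a) Moments:
E[X] = 10.0200
Var(X) = 10.0200
σ = √Var(X) = 3.1654

(b) Point probability using PMF:
P(X = 8) = 0.112148

(c) Cumulative probability using CDF:
P(X ≤ 14) = F(14) = 0.915496

(d) Range probability:
P(8 ≤ X ≤ 14) = P(X ≤ 14) - P(X ≤ 7)
                   = F(14) - F(7)
                   = 0.915496 - 0.218424
                   = 0.697071

This means approximately 69.7% of outcomes fall in the interval [8, 14].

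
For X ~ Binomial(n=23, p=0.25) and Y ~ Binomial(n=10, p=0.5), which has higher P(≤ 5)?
Y has higher probability (P(Y ≤ 5) = 0.6230 > P(X ≤ 5) = 0.4685)

Compute P(≤ 5) for each distribution:

X ~ Binomial(n=23, p=0.25):
P(X ≤ 5) = 0.4685

Y ~ Binomial(n=10, p=0.5):
P(Y ≤ 5) = 0.6230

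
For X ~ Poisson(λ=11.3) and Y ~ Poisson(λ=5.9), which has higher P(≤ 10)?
Y has higher probability (P(Y ≤ 10) = 0.9614 > P(X ≤ 10) = 0.4246)

Compute P(≤ 10) for each distribution:

X ~ Poisson(λ=11.3):
P(X ≤ 10) = 0.4246

Y ~ Poisson(λ=5.9):
P(Y ≤ 10) = 0.9614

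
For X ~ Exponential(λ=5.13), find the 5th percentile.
0.0100

We have X ~ Exponential(λ=5.13).

We want to find x such that P(X ≤ x) = 0.05.

This is the 5th percentile, which means 5% of values fall below this point.

Using the inverse CDF (quantile function):
x = F⁻¹(0.05) = 0.0100

Verification: P(X ≤ 0.0100) = 0.05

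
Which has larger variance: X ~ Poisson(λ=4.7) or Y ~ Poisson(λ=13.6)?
Y has larger variance (13.6000 > 4.7000)

Compute the variance for each distribution:

X ~ Poisson(λ=4.7):
Var(X) = 4.7000

Y ~ Poisson(λ=13.6):
Var(Y) = 13.6000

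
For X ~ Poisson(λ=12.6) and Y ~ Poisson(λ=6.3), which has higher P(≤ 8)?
Y has higher probability (P(Y ≤ 8) = 0.8148 > P(X ≤ 8) = 0.1195)

Compute P(≤ 8) for each distribution:

X ~ Poisson(λ=12.6):
P(X ≤ 8) = 0.1195

Y ~ Poisson(λ=6.3):
P(Y ≤ 8) = 0.8148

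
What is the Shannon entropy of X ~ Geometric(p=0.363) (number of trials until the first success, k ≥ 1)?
1.8048 nats

We have X ~ Geometric(p=0.363) (number of trials until the first success, k ≥ 1).

The Shannon entropy measures the uncertainty or information content of the distribution.

For a Geometric distribution with p=0.363 (number of trials until the first success, k ≥ 1):
H(X) = 1.8048 nats

(In bits, this would be 2.6037 bits.)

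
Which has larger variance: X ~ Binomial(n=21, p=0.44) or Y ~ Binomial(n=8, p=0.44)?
X has larger variance (5.1744 > 1.9712)

Compute the variance for each distribution:

X ~ Binomial(n=21, p=0.44):
Var(X) = 5.1744

Y ~ Binomial(n=8, p=0.44):
Var(Y) = 1.9712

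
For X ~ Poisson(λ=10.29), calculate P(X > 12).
0.236695

We have X ~ Poisson(λ=10.29).

P(X > 12) = 1 - P(X ≤ 12)
                = 1 - F(12)
                = 1 - 0.763305
                = 0.236695

So there's approximately a 23.7% chance that X exceeds 12.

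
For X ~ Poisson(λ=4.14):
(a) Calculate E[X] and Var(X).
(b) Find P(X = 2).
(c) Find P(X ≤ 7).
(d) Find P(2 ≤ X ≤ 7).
(a) E[X] = 4.1400, Var(X) = 4.1400
(b) P(X = 2) = 0.136456
(c) P(X ≤ 7) = 0.940090
(d) P(2 ≤ X ≤ 7) = 0.858247

We have X ~ Poisson(λ=4.14).

(a) Moments:
E[X] = 4.1400
Var(X) = 4.1400
σ = √Var(X) = 2.0347

(b) Point probability using PMF:
P(X = 2) = 0.136456

(c) Cumulative probability using CDF:
P(X ≤ 7) = F(7) = 0.940090

(d) Range probability:
P(2 ≤ X ≤ 7) = P(X ≤ 7) - P(X ≤ 1)
                   = F(7) - F(1)
                   = 0.940090 - 0.081843
                   = 0.858247

This means approximately 85.8% of outcomes fall in the interval [2, 7].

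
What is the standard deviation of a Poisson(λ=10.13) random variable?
3.1828

We have X ~ Poisson(λ=10.13).

For a Poisson distribution with λ=10.13:
σ = √Var(X) = 3.1828

The standard deviation is the square root of the variance.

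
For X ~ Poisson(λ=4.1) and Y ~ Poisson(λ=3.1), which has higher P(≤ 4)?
Y has higher probability (P(Y ≤ 4) = 0.7982 > P(X ≤ 4) = 0.6093)

Compute P(≤ 4) for each distribution:

X ~ Poisson(λ=4.1):
P(X ≤ 4) = 0.6093

Y ~ Poisson(λ=3.1):
P(Y ≤ 4) = 0.7982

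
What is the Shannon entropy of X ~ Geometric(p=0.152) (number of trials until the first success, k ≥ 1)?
2.8037 nats

We have X ~ Geometric(p=0.152) (number of trials until the first success, k ≥ 1).

The Shannon entropy measures the uncertainty or information content of the distribution.

For a Geometric distribution with p=0.152 (number of trials until the first success, k ≥ 1):
H(X) = 2.8037 nats

(In bits, this would be 4.0449 bits.)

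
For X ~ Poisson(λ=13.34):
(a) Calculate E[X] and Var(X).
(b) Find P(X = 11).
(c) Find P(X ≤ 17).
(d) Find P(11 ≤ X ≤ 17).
(a) E[X] = 13.3400, Var(X) = 13.3400
(b) P(X = 11) = 0.095956
(c) P(X ≤ 17) = 0.870801
(d) P(11 ≤ X ≤ 17) = 0.647167

We have X ~ Poisson(λ=13.34).

(a) Moments:
E[X] = 13.3400
Var(X) = 13.3400
σ = √Var(X) = 3.6524

(b) Point probability using PMF:
P(X = 11) = 0.095956

(c) Cumulative probability using CDF:
P(X ≤ 17) = F(17) = 0.870801

(d) Range probability:
P(11 ≤ X ≤ 17) = P(X ≤ 17) - P(X ≤ 10)
                   = F(17) - F(10)
                   = 0.870801 - 0.223633
                   = 0.647167

This means approximately 64.7% of outcomes fall in the interval [11, 17].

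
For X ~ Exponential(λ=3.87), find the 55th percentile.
0.2063

We have X ~ Exponential(λ=3.87).

We want to find x such that P(X ≤ x) = 0.55.

This is the 55th percentile, which means 55% of values fall below this point.

Using the inverse CDF (quantile function):
x = F⁻¹(0.55) = 0.2063

Verification: P(X ≤ 0.2063) = 0.55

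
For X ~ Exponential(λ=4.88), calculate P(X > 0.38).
0.156547

We have X ~ Exponential(λ=4.88).

P(X > 0.38) = 1 - P(X ≤ 0.38)
                = 1 - F(0.38)
                = 1 - 0.843453
                = 0.156547

So there's approximately a 15.7% chance that X exceeds 0.38.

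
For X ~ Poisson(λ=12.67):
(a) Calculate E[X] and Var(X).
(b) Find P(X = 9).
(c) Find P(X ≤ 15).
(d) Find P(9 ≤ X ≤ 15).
(a) E[X] = 12.6700, Var(X) = 12.6700
(b) P(X = 9) = 0.072898
(c) P(X ≤ 15) = 0.792029
(d) P(9 ≤ X ≤ 15) = 0.676195

We have X ~ Poisson(λ=12.67).

(a) Moments:
E[X] = 12.6700
Var(X) = 12.6700
σ = √Var(X) = 3.5595

(b) Point probability using PMF:
P(X = 9) = 0.072898

(c) Cumulative probability using CDF:
P(X ≤ 15) = F(15) = 0.792029

(d) Range probability:
P(9 ≤ X ≤ 15) = P(X ≤ 15) - P(X ≤ 8)
                   = F(15) - F(8)
                   = 0.792029 - 0.115834
                   = 0.676195

This means approximately 67.6% of outcomes fall in the interval [9, 15].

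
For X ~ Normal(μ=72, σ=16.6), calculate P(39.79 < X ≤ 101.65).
0.936794

We have X ~ Normal(μ=72, σ=16.6).

To find P(39.79 < X ≤ 101.65), we use:
P(39.79 < X ≤ 101.65) = P(X ≤ 101.65) - P(X ≤ 39.79)
                 = F(101.65) - F(39.79)
                 = 0.962962 - 0.026168
                 = 0.936794

So there's approximately a 93.7% chance that X falls in this range.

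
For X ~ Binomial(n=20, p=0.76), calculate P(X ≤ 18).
0.969763

We have X ~ Binomial(n=20, p=0.76).

The CDF gives us P(X ≤ k).

Using the CDF:
P(X ≤ 18) = 0.969763

This means there's approximately a 97.0% chance that X is at most 18.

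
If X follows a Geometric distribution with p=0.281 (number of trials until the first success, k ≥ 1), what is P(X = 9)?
0.020070

We have X ~ Geometric(p=0.281) (number of trials until the first success, k ≥ 1).

For a Geometric distribution, the PMF gives us the probability of each outcome.

Using the PMF formula:
P(X = 9) = 0.020070

Rounded to 4 decimal places: 0.0201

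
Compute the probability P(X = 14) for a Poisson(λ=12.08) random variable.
0.091675

We have X ~ Poisson(λ=12.08).

For a Poisson distribution, the PMF gives us the probability of each outcome.

Using the PMF formula:
P(X = 14) = 0.091675

Rounded to 4 decimal places: 0.0917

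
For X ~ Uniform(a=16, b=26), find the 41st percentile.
20.1000

We have X ~ Uniform(a=16, b=26).

We want to find x such that P(X ≤ x) = 0.41.

This is the 41st percentile, which means 41% of values fall below this point.

Using the inverse CDF (quantile function):
x = F⁻¹(0.41) = 20.1000

Verification: P(X ≤ 20.1000) = 0.41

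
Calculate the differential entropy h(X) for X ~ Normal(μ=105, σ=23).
4.5544 nats

We have X ~ Normal(μ=105, σ=23).

The differential entropy measures the uncertainty or information content of the distribution.

For a Normal distribution with μ=105, σ=23:
h(X) = 4.5544 nats

(In bits, this would be 6.5707 bits.)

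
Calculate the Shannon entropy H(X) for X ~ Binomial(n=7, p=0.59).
1.6767 nats

We have X ~ Binomial(n=7, p=0.59).

The Shannon entropy measures the uncertainty or information content of the distribution.

For a Binomial distribution with n=7, p=0.59:
H(X) = 1.6767 nats

(In bits, this would be 2.4189 bits.)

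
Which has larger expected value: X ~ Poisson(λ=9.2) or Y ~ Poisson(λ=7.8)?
X has larger mean (9.2000 > 7.8000)

Compute the expected value for each distribution:

X ~ Poisson(λ=9.2):
E[X] = 9.2000

Y ~ Poisson(λ=7.8):
E[Y] = 7.8000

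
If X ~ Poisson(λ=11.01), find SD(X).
3.3181

We have X ~ Poisson(λ=11.01).

For a Poisson distribution with λ=11.01:
σ = √Var(X) = 3.3181

The standard deviation is the square root of the variance.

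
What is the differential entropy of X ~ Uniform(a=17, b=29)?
2.4849 nats

We have X ~ Uniform(a=17, b=29).

The differential entropy measures the uncertainty or information content of the distribution.

For a Uniform distribution with a=17, b=29:
h(X) = 2.4849 nats

(In bits, this would be 3.5850 bits.)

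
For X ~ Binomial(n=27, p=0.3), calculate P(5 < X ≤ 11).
0.784395

We have X ~ Binomial(n=27, p=0.3).

To find P(5 < X ≤ 11), we use:
P(5 < X ≤ 11) = P(X ≤ 11) - P(X ≤ 5)
                 = F(11) - F(5)
                 = 0.920194 - 0.135799
                 = 0.784395

So there's approximately a 78.4% chance that X falls in this range.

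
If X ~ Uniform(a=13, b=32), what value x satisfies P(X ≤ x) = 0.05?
13.9500

We have X ~ Uniform(a=13, b=32).

We want to find x such that P(X ≤ x) = 0.05.

This is the 5th percentile, which means 5% of values fall below this point.

Using the inverse CDF (quantile function):
x = F⁻¹(0.05) = 13.9500

Verification: P(X ≤ 13.9500) = 0.05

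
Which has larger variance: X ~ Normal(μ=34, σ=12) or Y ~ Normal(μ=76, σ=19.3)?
Y has larger variance (372.4900 > 144.0000)

Compute the variance for each distribution:

X ~ Normal(μ=34, σ=12):
Var(X) = 144.0000

Y ~ Normal(μ=76, σ=19.3):
Var(Y) = 372.4900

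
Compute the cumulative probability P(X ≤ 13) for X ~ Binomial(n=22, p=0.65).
0.353392

We have X ~ Binomial(n=22, p=0.65).

The CDF gives us P(X ≤ k).

Using the CDF:
P(X ≤ 13) = 0.353392

This means there's approximately a 35.3% chance that X is at most 13.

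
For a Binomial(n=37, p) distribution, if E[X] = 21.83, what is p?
p = 0.59

For a Binomial(n, p) distribution:
E[X] = n × p

Given n = 37 and E[X] = 21.83:
21.83 = 37 × p
p = 21.83 / 37 = 0.59

Verification: Binomial(37, 0.59) has E[X] = 21.83 ✓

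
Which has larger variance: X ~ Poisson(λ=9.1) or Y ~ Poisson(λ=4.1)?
X has larger variance (9.1000 > 4.1000)

Compute the variance for each distribution:

X ~ Poisson(λ=9.1):
Var(X) = 9.1000

Y ~ Poisson(λ=4.1):
Var(Y) = 4.1000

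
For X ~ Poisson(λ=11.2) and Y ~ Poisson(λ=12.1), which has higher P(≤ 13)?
X has higher probability (P(X ≤ 13) = 0.7624 > P(Y ≤ 13) = 0.6709)

Compute P(≤ 13) for each distribution:

X ~ Poisson(λ=11.2):
P(X ≤ 13) = 0.7624

Y ~ Poisson(λ=12.1):
P(Y ≤ 13) = 0.6709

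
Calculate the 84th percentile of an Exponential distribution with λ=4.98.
0.3680

We have X ~ Exponential(λ=4.98).

We want to find x such that P(X ≤ x) = 0.84.

This is the 84th percentile, which means 84% of values fall below this point.

Using the inverse CDF (quantile function):
x = F⁻¹(0.84) = 0.3680

Verification: P(X ≤ 0.3680) = 0.84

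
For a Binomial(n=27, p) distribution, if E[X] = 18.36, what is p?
p = 0.68

For a Binomial(n, p) distribution:
E[X] = n × p

Given n = 27 and E[X] = 18.36:
18.36 = 27 × p
p = 18.36 / 27 = 0.68

Verification: Binomial(27, 0.68) has E[X] = 18.36 ✓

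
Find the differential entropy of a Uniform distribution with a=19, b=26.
1.9459 nats

We have X ~ Uniform(a=19, b=26).

The differential entropy measures the uncertainty or information content of the distribution.

For a Uniform distribution with a=19, b=26:
h(X) = 1.9459 nats

(In bits, this would be 2.8074 bits.)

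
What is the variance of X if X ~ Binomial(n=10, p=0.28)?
2.0160

We have X ~ Binomial(n=10, p=0.28).

For a Binomial distribution with n=10, p=0.28:
Var(X) = 2.0160

The variance measures the spread of the distribution around the mean.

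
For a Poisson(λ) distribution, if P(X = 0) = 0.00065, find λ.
λ = 7.3385

For a Poisson(λ) distribution, the PMF at 0 is:
P(X = 0) = λ^0 e^(-λ) / 0! = e^(-λ)

Given P(X = 0) = 0.00065:
e^(-λ) = 0.00065
-λ = ln(0.00065)
λ = -ln(0.00065) = 7.3385

Verification: e^(-7.3385) = 0.00065 ✓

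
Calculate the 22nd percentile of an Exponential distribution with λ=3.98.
0.0624

We have X ~ Exponential(λ=3.98).

We want to find x such that P(X ≤ x) = 0.22.

This is the 22nd percentile, which means 22% of values fall below this point.

Using the inverse CDF (quantile function):
x = F⁻¹(0.22) = 0.0624

Verification: P(X ≤ 0.0624) = 0.22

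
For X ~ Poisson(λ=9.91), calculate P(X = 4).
0.019963

We have X ~ Poisson(λ=9.91).

For a Poisson distribution, the PMF gives us the probability of each outcome.

Using the PMF formula:
P(X = 4) = 0.019963

Rounded to 4 decimal places: 0.0200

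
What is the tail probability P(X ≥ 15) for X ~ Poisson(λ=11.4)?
0.176608

We have X ~ Poisson(λ=11.4).

For discrete distributions, P(X ≥ 15) = 1 - P(X ≤ 14).

P(X ≤ 14) = 0.823392
P(X ≥ 15) = 1 - 0.823392 = 0.176608

So there's approximately a 17.7% chance that X is at least 15.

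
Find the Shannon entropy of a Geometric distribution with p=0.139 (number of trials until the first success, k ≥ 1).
2.9003 nats

We have X ~ Geometric(p=0.139) (number of trials until the first success, k ≥ 1).

The Shannon entropy measures the uncertainty or information content of the distribution.

For a Geometric distribution with p=0.139 (number of trials until the first success, k ≥ 1):
H(X) = 2.9003 nats

(In bits, this would be 4.1843 bits.)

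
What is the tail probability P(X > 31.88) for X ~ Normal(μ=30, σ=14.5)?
0.448420

We have X ~ Normal(μ=30, σ=14.5).

P(X > 31.88) = 1 - P(X ≤ 31.88)
                = 1 - F(31.88)
                = 1 - 0.551580
                = 0.448420

So there's approximately a 44.8% chance that X exceeds 31.88.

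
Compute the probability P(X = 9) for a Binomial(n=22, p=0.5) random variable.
0.118594

We have X ~ Binomial(n=22, p=0.5).

For a Binomial distribution, the PMF gives us the probability of each outcome.

Using the PMF formula:
P(X = 9) = 0.118594

Rounded to 4 decimal places: 0.1186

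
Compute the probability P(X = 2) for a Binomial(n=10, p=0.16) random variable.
0.285553

We have X ~ Binomial(n=10, p=0.16).

For a Binomial distribution, the PMF gives us the probability of each outcome.

Using the PMF formula:
P(X = 2) = 0.285553

Rounded to 4 decimal places: 0.2856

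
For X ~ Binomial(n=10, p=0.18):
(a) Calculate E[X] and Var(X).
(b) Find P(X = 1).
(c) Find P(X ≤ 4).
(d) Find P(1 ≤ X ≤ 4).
(a) E[X] = 1.8000, Var(X) = 1.4760
(b) P(X = 1) = 0.301715
(c) P(X ≤ 4) = 0.978677
(d) P(1 ≤ X ≤ 4) = 0.841229

We have X ~ Binomial(n=10, p=0.18).

(a) Moments:
E[X] = 1.8000
Var(X) = 1.4760
σ = √Var(X) = 1.2149

(b) Point probability using PMF:
P(X = 1) = 0.301715

(c) Cumulative probability using CDF:
P(X ≤ 4) = F(4) = 0.978677

(d) Range probability:
P(1 ≤ X ≤ 4) = P(X ≤ 4) - P(X ≤ 0)
                   = F(4) - F(0)
                   = 0.978677 - 0.137448
                   = 0.841229

This means approximately 84.1% of outcomes fall in the interval [1, 4].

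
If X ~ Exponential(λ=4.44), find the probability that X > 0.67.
0.051058

We have X ~ Exponential(λ=4.44).

P(X > 0.67) = 1 - P(X ≤ 0.67)
                = 1 - F(0.67)
                = 1 - 0.948942
                = 0.051058

So there's approximately a 5.1% chance that X exceeds 0.67.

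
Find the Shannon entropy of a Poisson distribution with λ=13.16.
2.7009 nats

We have X ~ Poisson(λ=13.16).

The Shannon entropy measures the uncertainty or information content of the distribution.

For a Poisson distribution with λ=13.16:
H(X) = 2.7009 nats

(In bits, this would be 3.8966 bits.)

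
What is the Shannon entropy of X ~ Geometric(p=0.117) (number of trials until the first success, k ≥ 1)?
3.0847 nats

We have X ~ Geometric(p=0.117) (number of trials until the first success, k ≥ 1).

The Shannon entropy measures the uncertainty or information content of the distribution.

For a Geometric distribution with p=0.117 (number of trials until the first success, k ≥ 1):
H(X) = 3.0847 nats

(In bits, this would be 4.4502 bits.)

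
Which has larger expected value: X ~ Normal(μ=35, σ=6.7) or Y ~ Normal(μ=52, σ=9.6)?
Y has larger mean (52.0000 > 35.0000)

Compute the expected value for each distribution:

X ~ Normal(μ=35, σ=6.7):
E[X] = 35.0000

Y ~ Normal(μ=52, σ=9.6):
E[Y] = 52.0000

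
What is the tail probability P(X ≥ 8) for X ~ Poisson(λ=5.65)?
0.209400

We have X ~ Poisson(λ=5.65).

For discrete distributions, P(X ≥ 8) = 1 - P(X ≤ 7).

P(X ≤ 7) = 0.790600
P(X ≥ 8) = 1 - 0.790600 = 0.209400

So there's approximately a 20.9% chance that X is at least 8.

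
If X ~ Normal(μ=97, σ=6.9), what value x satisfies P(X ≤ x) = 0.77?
102.0980

We have X ~ Normal(μ=97, σ=6.9).

We want to find x such that P(X ≤ x) = 0.77.

This is the 77th percentile, which means 77% of values fall below this point.

Using the inverse CDF (quantile function):
x = F⁻¹(0.77) = 102.0980

Verification: P(X ≤ 102.0980) = 0.77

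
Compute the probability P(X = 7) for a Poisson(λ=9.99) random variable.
0.090350

We have X ~ Poisson(λ=9.99).

For a Poisson distribution, the PMF gives us the probability of each outcome.

Using the PMF formula:
P(X = 7) = 0.090350

Rounded to 4 decimal places: 0.0903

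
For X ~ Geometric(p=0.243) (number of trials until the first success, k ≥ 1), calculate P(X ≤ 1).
0.243000

We have X ~ Geometric(p=0.243) (number of trials until the first success, k ≥ 1).

The CDF gives us P(X ≤ k).

Using the CDF:
P(X ≤ 1) = 0.243000

This means there's approximately a 24.3% chance that X is at most 1.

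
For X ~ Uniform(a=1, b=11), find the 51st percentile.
6.1000

We have X ~ Uniform(a=1, b=11).

We want to find x such that P(X ≤ x) = 0.51.

This is the 51st percentile, which means 51% of values fall below this point.

Using the inverse CDF (quantile function):
x = F⁻¹(0.51) = 6.1000

Verification: P(X ≤ 6.1000) = 0.51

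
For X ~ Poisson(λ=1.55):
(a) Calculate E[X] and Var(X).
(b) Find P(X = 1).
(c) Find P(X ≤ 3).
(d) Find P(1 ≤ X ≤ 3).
(a) E[X] = 1.5500, Var(X) = 1.5500
(b) P(X = 1) = 0.328984
(c) P(X ≤ 3) = 0.927926
(d) P(1 ≤ X ≤ 3) = 0.715678

We have X ~ Poisson(λ=1.55).

(a) Moments:
E[X] = 1.5500
Var(X) = 1.5500
σ = √Var(X) = 1.2450

(b) Point probability using PMF:
P(X = 1) = 0.328984

(c) Cumulative probability using CDF:
P(X ≤ 3) = F(3) = 0.927926

(d) Range probability:
P(1 ≤ X ≤ 3) = P(X ≤ 3) - P(X ≤ 0)
                   = F(3) - F(0)
                   = 0.927926 - 0.212248
                   = 0.715678

This means approximately 71.6% of outcomes fall in the interval [1, 3].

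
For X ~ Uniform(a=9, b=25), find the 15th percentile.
11.4000

We have X ~ Uniform(a=9, b=25).

We want to find x such that P(X ≤ x) = 0.15.

This is the 15th percentile, which means 15% of values fall below this point.

Using the inverse CDF (quantile function):
x = F⁻¹(0.15) = 11.4000

Verification: P(X ≤ 11.4000) = 0.15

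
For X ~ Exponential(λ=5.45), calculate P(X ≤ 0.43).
0.904009

We have X ~ Exponential(λ=5.45).

The CDF gives us P(X ≤ k).

Using the CDF:
P(X ≤ 0.43) = 0.904009

This means there's approximately a 90.4% chance that X is at most 0.43.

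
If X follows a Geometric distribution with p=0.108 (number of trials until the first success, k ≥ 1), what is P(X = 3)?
0.085932

We have X ~ Geometric(p=0.108) (number of trials until the first success, k ≥ 1).

For a Geometric distribution, the PMF gives us the probability of each outcome.

Using the PMF formula:
P(X = 3) = 0.085932

Rounded to 4 decimal places: 0.0859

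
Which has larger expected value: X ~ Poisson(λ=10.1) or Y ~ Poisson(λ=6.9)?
X has larger mean (10.1000 > 6.9000)

Compute the expected value for each distribution:

X ~ Poisson(λ=10.1):
E[X] = 10.1000

Y ~ Poisson(λ=6.9):
E[Y] = 6.9000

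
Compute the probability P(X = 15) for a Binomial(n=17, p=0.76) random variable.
0.127692

We have X ~ Binomial(n=17, p=0.76).

For a Binomial distribution, the PMF gives us the probability of each outcome.

Using the PMF formula:
P(X = 15) = 0.127692

Rounded to 4 decimal places: 0.1277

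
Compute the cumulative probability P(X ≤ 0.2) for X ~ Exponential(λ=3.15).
0.467408

We have X ~ Exponential(λ=3.15).

The CDF gives us P(X ≤ k).

Using the CDF:
P(X ≤ 0.2) = 0.467408

This means there's approximately a 46.7% chance that X is at most 0.2.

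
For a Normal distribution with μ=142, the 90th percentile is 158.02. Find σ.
σ = 12.5005

For X ~ Normal(μ, σ), the p-th percentile satisfies x = μ + z_p × σ,
where z_p = Φ⁻¹(p) is the standard normal quantile.

Step 1: z_{0.9} = Φ⁻¹(0.9) = 1.2816

Step 2: Solve for σ:
158.02 = 142 + 1.2816 × σ
σ = (158.02 - 142) / 1.2816
σ = 16.02 / 1.2816
σ = 12.5005

Verification: μ + z × σ = 142 + 1.2816 × 12.5005 = 158.02 ✓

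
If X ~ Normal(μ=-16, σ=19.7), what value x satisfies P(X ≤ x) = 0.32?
-25.2137

We have X ~ Normal(μ=-16, σ=19.7).

We want to find x such that P(X ≤ x) = 0.32.

This is the 32nd percentile, which means 32% of values fall below this point.

Using the inverse CDF (quantile function):
x = F⁻¹(0.32) = -25.2137

Verification: P(X ≤ -25.2137) = 0.32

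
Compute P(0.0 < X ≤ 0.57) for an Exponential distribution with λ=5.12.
0.945980

We have X ~ Exponential(λ=5.12).

To find P(0.0 < X ≤ 0.57), we use:
P(0.0 < X ≤ 0.57) = P(X ≤ 0.57) - P(X ≤ 0.0)
                 = F(0.57) - F(0.0)
                 = 0.945980 - 0.000000
                 = 0.945980

So there's approximately a 94.6% chance that X falls in this range.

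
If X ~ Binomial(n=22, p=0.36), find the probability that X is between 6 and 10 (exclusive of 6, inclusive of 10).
0.604267

We have X ~ Binomial(n=22, p=0.36).

To find P(6 < X ≤ 10), we use:
P(6 < X ≤ 10) = P(X ≤ 10) - P(X ≤ 6)
                 = F(10) - F(6)
                 = 0.873188 - 0.268921
                 = 0.604267

So there's approximately a 60.4% chance that X falls in this range.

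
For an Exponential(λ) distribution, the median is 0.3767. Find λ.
λ = 1.8401

For X ~ Exponential(λ), the CDF is F(x) = 1 - e^(-λx).
The median m satisfies F(m) = 0.5:
1 - e^(-λm) = 0.5
e^(-λm) = 0.5
λm = ln(2)
m = ln(2) / λ

Given m = 0.3767:
λ = ln(2) / 0.3767 = 0.693147 / 0.3767 = 1.8401

Verification: ln(2) / 1.8401 = 0.3767 ✓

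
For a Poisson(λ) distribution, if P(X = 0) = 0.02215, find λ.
λ = 3.8099

For a Poisson(λ) distribution, the PMF at 0 is:
P(X = 0) = λ^0 e^(-λ) / 0! = e^(-λ)

Given P(X = 0) = 0.02215:
e^(-λ) = 0.02215
-λ = ln(0.02215)
λ = -ln(0.02215) = 3.8099

Verification: e^(-3.8099) = 0.02215 ✓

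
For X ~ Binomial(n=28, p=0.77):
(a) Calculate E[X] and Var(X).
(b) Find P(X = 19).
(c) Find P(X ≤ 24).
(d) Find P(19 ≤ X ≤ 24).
(a) E[X] = 21.5600, Var(X) = 4.9588
(b) P(X = 19) = 0.086728
(c) P(X ≤ 24) = 0.913501
(d) P(19 ≤ X ≤ 24) = 0.824665

We have X ~ Binomial(n=28, p=0.77).

(a) Moments:
E[X] = 21.5600
Var(X) = 4.9588
σ = √Var(X) = 2.2268

(b) Point probability using PMF:
P(X = 19) = 0.086728

(c) Cumulative probability using CDF:
P(X ≤ 24) = F(24) = 0.913501

(d) Range probability:
P(19 ≤ X ≤ 24) = P(X ≤ 24) - P(X ≤ 18)
                   = F(24) - F(18)
                   = 0.913501 - 0.088836
                   = 0.824665

This means approximately 82.5% of outcomes fall in the interval [19, 24].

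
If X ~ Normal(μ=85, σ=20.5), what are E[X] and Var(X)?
E[X] = 85.0000, Var(X) = 420.2500

We have X ~ Normal(μ=85, σ=20.5).

For a Normal distribution with μ=85, σ=20.5:

Expected value:
E[X] = 85.0000

Variance:
Var(X) = 420.2500

Standard deviation:
σ = √Var(X) = 20.5000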